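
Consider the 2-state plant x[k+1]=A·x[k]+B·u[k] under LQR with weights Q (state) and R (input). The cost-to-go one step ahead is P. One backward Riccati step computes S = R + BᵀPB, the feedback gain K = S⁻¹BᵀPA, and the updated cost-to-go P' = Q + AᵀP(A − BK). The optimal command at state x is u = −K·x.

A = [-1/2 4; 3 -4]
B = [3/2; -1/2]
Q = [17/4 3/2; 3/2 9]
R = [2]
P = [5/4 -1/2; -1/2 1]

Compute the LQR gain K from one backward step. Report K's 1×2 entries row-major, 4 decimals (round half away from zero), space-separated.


-0.8280 2.3226

BᵀP = [2.1250 -1.2500]
S = R + BᵀPB = [2] + [3.8125] = [5.8125]
BᵀPA = [-4.8125 13.5000]
K = S⁻¹·BᵀPA = [-0.8280 2.3226]
A−BK = [0.7419 0.5161; 2.5860 -2.8387]
AᵀP(A−BK) = [6.8280 -10.3226; -10.3226 20.6452]
P' = Q + AᵀP(A−BK) = [11.0780 -8.8226; -8.8226 29.6452]
tr(P') = 40.7231


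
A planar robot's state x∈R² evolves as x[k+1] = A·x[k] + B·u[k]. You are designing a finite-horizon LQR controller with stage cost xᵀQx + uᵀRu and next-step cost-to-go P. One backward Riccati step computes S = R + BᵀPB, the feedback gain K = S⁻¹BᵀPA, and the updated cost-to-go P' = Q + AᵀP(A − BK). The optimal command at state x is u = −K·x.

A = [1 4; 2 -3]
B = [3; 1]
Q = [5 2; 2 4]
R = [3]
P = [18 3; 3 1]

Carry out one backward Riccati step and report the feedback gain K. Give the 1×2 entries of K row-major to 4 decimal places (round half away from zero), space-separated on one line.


BᵀP = [57.0000 10.0000]
S = R + BᵀPB = [3] + [181.0000] = [184.0000]
BᵀPA = [77.0000 198.0000]
K = S⁻¹·BᵀPA = [0.4185 1.0761]
A−BK = [-0.2554 0.7717; 1.5815 -4.0761]
AᵀP(A−BK) = [1.7772 -1.8587; -1.8587 11.9348]
P' = Q + AᵀP(A−BK) = [6.7772 0.1413; 0.1413 15.9348]
tr(P') = 22.7120

0.4185 1.0761


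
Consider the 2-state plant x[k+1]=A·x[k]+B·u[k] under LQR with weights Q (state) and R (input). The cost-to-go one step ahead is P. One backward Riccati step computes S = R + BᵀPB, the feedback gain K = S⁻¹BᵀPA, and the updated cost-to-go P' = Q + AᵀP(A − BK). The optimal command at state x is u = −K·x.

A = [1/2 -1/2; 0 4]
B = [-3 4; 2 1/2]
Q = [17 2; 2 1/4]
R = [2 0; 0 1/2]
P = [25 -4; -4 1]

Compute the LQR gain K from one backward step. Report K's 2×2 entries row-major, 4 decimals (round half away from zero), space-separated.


BᵀP = [-83.0000 14.0000; 98.0000 -15.5000]
S = R + BᵀPB = [2 0; 0 1/2] + [277.0000 -325.0000; -325.0000 384.2500] = [279.0000 -325.0000; -325.0000 384.7500]
BᵀPA = [-41.5000 97.5000; 49.0000 -111.0000]
K = S⁻¹·BᵀPA = [-0.0245 0.8360; 0.1067 0.4177]
A−BK = [-0.0001 0.3373; -0.0044 2.1192]
AᵀP(A−BK) = [0.0069 -0.0220; -0.0220 3.1018]
P' = Q + AᵀP(A−BK) = [17.0069 1.9780; 1.9780 3.3518]
tr(P') = 20.3587

-0.0245 0.8360 0.1067 0.4177


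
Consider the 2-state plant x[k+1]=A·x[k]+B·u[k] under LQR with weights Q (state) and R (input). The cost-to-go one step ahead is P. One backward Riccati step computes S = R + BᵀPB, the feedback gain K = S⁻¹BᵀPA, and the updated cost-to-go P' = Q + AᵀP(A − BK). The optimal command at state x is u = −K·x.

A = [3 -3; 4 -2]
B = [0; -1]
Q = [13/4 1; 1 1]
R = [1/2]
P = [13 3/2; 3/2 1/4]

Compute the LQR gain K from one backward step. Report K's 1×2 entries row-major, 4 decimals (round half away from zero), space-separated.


-7.3333 6.6667

BᵀP = [-1.5000 -0.2500]
S = R + BᵀPB = [1/2] + [0.2500] = [0.7500]
BᵀPA = [-5.5000 5.0000]
K = S⁻¹·BᵀPA = [-7.3333 6.6667]
A−BK = [3.0000 -3.0000; -3.3333 4.6667]
AᵀP(A−BK) = [116.6667 -109.3333; -109.3333 102.6667]
P' = Q + AᵀP(A−BK) = [119.9167 -108.3333; -108.3333 103.6667]
tr(P') = 223.5833


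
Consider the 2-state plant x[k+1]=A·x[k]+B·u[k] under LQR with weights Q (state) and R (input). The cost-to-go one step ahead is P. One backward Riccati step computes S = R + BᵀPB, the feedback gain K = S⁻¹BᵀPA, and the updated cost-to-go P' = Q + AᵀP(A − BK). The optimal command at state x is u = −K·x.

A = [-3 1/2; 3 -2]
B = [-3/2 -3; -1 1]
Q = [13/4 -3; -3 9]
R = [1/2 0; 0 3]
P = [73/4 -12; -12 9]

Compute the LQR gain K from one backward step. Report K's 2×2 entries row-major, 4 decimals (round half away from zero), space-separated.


-0.5680 0.7358 1.4766 -0.6604

BᵀP = [-15.3750 9.0000; -66.7500 45.0000]
S = R + BᵀPB = [1/2 0; 0 3] + [14.0625 55.1250; 55.1250 245.2500] = [14.5625 55.1250; 55.1250 248.2500]
BᵀPA = [73.1250 -25.6875; 335.2500 -123.3750]
K = S⁻¹·BᵀPA = [-0.5680 0.7358; 1.4766 -0.6604]
A−BK = [0.5777 -0.3774; 0.9554 -0.6038]
AᵀP(A−BK) = [7.7615 -3.7925; -3.7925 1.9906]
P' = Q + AᵀP(A−BK) = [11.0115 -6.7925; -6.7925 10.9906]
tr(P') = 22.0021


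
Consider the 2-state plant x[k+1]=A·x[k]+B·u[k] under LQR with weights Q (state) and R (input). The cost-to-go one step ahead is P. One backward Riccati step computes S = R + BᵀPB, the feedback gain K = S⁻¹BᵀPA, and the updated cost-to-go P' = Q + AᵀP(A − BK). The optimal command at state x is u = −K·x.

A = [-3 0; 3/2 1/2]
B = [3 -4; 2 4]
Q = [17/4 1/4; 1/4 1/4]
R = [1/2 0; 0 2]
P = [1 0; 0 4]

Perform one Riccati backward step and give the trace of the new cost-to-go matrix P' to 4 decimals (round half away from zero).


5.0908

BᵀP = [3.0000 8.0000; -4.0000 16.0000]
S = R + BᵀPB = [1/2 0; 0 2] + [25.0000 20.0000; 20.0000 80.0000] = [25.5000 20.0000; 20.0000 82.0000]
BᵀPA = [3.0000 4.0000; 36.0000 8.0000]
K = S⁻¹·BᵀPA = [-0.2803 0.0993; 0.5074 0.0733]
A−BK = [-0.1295 -0.0047; 0.0310 0.0080]
AᵀP(A−BK) = [0.5748 0.0621; 0.0621 0.0160]
P' = Q + AᵀP(A−BK) = [4.8248 0.3121; 0.3121 0.2660]
tr(P') = 5.0908


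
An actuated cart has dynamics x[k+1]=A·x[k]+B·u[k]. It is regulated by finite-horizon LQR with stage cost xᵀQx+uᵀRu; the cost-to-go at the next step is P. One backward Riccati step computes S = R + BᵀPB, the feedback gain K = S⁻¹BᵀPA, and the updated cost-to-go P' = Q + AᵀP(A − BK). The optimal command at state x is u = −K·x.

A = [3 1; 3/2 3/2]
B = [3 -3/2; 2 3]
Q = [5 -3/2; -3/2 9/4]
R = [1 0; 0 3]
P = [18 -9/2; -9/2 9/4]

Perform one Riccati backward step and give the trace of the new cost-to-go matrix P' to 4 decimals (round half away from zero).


BᵀP = [45.0000 -9.0000; -40.5000 13.5000]
S = R + BᵀPB = [1 0; 0 3] + [117.0000 -94.5000; -94.5000 101.2500] = [118.0000 -94.5000; -94.5000 104.2500]
BᵀPA = [121.5000 31.5000; -101.2500 -20.2500]
K = S⁻¹·BᵀPA = [0.9190 0.4065; -0.1382 0.1742]
A−BK = [0.0357 0.0419; 0.0764 0.1645]
AᵀP(A−BK) = [0.9134 0.3157; 0.3157 0.2867]
P' = Q + AᵀP(A−BK) = [5.9134 -1.1843; -1.1843 2.5367]
tr(P') = 8.4501

8.4501


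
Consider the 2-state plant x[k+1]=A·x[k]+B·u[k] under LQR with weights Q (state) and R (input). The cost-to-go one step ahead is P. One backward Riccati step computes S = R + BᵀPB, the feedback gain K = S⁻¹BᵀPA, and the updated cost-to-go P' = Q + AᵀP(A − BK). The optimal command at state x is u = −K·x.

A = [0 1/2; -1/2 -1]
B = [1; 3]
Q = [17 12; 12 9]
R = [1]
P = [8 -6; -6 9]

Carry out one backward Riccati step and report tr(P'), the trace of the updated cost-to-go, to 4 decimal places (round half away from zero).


30.6898

BᵀP = [-10.0000 21.0000]
S = R + BᵀPB = [1] + [53.0000] = [54.0000]
BᵀPA = [-10.5000 -26.0000]
K = S⁻¹·BᵀPA = [-0.1944 -0.4815]
A−BK = [0.1944 0.9815; 0.0833 0.4444]
AᵀP(A−BK) = [0.2083 0.9444; 0.9444 4.4815]
P' = Q + AᵀP(A−BK) = [17.2083 12.9444; 12.9444 13.4815]
tr(P') = 30.6898


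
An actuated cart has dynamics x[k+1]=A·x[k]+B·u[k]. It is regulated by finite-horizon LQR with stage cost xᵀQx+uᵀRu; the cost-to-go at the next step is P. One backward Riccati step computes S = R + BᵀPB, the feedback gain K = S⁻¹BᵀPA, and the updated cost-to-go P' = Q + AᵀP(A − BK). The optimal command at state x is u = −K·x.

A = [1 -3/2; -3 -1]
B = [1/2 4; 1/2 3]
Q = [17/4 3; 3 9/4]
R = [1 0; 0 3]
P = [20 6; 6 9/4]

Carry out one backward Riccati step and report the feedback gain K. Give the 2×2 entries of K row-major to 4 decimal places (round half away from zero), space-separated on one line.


-0.1274 -0.1332 0.0286 -0.3472

BᵀP = [13.0000 4.1250; 98.0000 30.7500]
S = R + BᵀPB = [1 0; 0 3] + [8.5625 64.3750; 64.3750 484.2500] = [9.5625 64.3750; 64.3750 487.2500]
BᵀPA = [0.6250 -23.6250; 5.7500 -177.7500]
K = S⁻¹·BᵀPA = [-0.1274 -0.1332; 0.0286 -0.3472]
A−BK = [0.9492 -0.0446; -3.0222 0.1082]
AᵀP(A−BK) = [4.1650 -0.1703; -0.1703 0.3876]
P' = Q + AᵀP(A−BK) = [8.4150 2.8297; 2.8297 2.6376]
tr(P') = 11.0526


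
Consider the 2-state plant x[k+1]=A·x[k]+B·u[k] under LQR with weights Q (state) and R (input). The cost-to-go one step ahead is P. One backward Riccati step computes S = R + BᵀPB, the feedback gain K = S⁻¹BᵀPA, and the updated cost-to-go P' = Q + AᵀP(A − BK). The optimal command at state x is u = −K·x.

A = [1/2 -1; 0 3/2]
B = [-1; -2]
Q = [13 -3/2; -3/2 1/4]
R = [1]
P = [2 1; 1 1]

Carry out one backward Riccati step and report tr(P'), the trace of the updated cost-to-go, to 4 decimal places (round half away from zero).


BᵀP = [-4.0000 -3.0000]
S = R + BᵀPB = [1] + [10.0000] = [11.0000]
BᵀPA = [-2.0000 -0.5000]
K = S⁻¹·BᵀPA = [-0.1818 -0.0455]
A−BK = [0.3182 -1.0455; -0.3636 1.4091]
AᵀP(A−BK) = [0.1364 -0.3409; -0.3409 1.2273]
P' = Q + AᵀP(A−BK) = [13.1364 -1.8409; -1.8409 1.4773]
tr(P') = 14.6136

14.6136


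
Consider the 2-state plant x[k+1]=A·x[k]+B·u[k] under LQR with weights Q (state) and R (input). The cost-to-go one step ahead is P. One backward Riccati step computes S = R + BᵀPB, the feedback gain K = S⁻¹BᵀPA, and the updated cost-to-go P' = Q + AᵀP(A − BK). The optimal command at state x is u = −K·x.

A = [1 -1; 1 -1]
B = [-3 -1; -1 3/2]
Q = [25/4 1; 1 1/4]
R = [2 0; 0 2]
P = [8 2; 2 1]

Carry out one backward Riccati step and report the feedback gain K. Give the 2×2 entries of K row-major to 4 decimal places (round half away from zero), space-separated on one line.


BᵀP = [-26.0000 -7.0000; -5.0000 -0.5000]
S = R + BᵀPB = [2 0; 0 2] + [85.0000 15.5000; 15.5000 4.2500] = [87.0000 15.5000; 15.5000 6.2500]
BᵀPA = [-33.0000 33.0000; -5.5000 5.5000]
K = S⁻¹·BᵀPA = [-0.3987 0.3987; 0.1087 -0.1087]
A−BK = [-0.0873 0.0873; 0.4382 -0.4382]
AᵀP(A−BK) = [0.4415 -0.4415; -0.4415 0.4415]
P' = Q + AᵀP(A−BK) = [6.6915 0.5585; 0.5585 0.6915]
tr(P') = 7.3830

-0.3987 0.3987 0.1087 -0.1087


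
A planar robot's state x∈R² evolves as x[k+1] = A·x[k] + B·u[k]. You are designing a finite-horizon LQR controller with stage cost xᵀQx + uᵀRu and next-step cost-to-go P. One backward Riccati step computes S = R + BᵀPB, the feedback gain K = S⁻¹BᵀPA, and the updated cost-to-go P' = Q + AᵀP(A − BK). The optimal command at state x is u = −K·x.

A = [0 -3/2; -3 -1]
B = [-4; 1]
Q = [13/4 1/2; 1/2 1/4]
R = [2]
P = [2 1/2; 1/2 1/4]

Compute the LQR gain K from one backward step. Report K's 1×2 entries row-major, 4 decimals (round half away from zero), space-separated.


0.1736 0.4298

BᵀP = [-7.5000 -1.7500]
S = R + BᵀPB = [2] + [28.2500] = [30.2500]
BᵀPA = [5.2500 13.0000]
K = S⁻¹·BᵀPA = [0.1736 0.4298]
A−BK = [0.6942 0.2190; -3.1736 -1.4298]
AᵀP(A−BK) = [1.3388 0.7438; 0.7438 0.6632]
P' = Q + AᵀP(A−BK) = [4.5888 1.2438; 1.2438 0.9132]
tr(P') = 5.5021


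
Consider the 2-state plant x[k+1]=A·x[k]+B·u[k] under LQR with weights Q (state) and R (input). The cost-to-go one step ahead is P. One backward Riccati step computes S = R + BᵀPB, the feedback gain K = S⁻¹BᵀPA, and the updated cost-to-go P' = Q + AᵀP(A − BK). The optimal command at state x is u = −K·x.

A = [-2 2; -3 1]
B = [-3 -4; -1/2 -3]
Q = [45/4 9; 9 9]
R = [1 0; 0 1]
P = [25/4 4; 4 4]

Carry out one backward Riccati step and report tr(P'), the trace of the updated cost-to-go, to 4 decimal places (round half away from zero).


21.7650

BᵀP = [-20.7500 -14.0000; -37.0000 -28.0000]
S = R + BᵀPB = [1 0; 0 1] + [69.2500 125.0000; 125.0000 232.0000] = [70.2500 125.0000; 125.0000 233.0000]
BᵀPA = [83.5000 -55.5000; 158.0000 -102.0000]
K = S⁻¹·BᵀPA = [-0.3962 -0.2442; 0.8907 -0.3068]
A−BK = [0.3740 0.0404; -0.5261 -0.0424]
AᵀP(A−BK) = [1.3576 -0.1413; -0.1413 0.1574]
P' = Q + AᵀP(A−BK) = [12.6076 8.8587; 8.8587 9.1574]
tr(P') = 21.7650


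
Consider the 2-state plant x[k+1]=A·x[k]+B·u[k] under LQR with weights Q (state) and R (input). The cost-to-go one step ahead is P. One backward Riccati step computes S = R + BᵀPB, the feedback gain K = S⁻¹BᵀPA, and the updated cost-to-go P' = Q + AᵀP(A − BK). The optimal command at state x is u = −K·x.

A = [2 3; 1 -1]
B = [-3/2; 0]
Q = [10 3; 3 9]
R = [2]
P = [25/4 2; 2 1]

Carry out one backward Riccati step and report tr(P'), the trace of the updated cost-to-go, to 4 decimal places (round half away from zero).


BᵀP = [-9.3750 -3.0000]
S = R + BᵀPB = [2] + [14.0625] = [16.0625]
BᵀPA = [-21.7500 -25.1250]
K = S⁻¹·BᵀPA = [-1.3541 -1.5642]
A−BK = [-0.0311 0.6537; 1.0000 -1.0000]
AᵀP(A−BK) = [4.5486 4.4786; 4.4786 5.9494]
P' = Q + AᵀP(A−BK) = [14.5486 7.4786; 7.4786 14.9494]
tr(P') = 29.4981

29.4981


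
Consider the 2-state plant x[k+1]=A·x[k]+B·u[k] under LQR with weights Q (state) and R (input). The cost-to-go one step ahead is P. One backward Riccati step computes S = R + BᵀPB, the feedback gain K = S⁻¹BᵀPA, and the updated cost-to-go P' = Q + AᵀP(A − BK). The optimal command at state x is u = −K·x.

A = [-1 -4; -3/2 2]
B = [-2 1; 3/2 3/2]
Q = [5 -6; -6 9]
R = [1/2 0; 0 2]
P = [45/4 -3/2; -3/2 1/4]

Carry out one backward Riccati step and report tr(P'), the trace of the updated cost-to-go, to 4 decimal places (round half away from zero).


BᵀP = [-24.7500 3.3750; 9.0000 -1.1250]
S = R + BᵀPB = [1/2 0; 0 2] + [54.5625 -19.6875; -19.6875 7.3125] = [55.0625 -19.6875; -19.6875 9.3125]
BᵀPA = [19.6875 105.7500; -7.3125 -38.2500]
K = S⁻¹·BᵀPA = [0.3146 1.8515; -0.1202 -0.1932]
A−BK = [-0.2507 -0.1039; -1.7915 -0.4873]
AᵀP(A−BK) = [0.2404 0.3865; 0.3865 1.8175]
P' = Q + AᵀP(A−BK) = [5.2404 -5.6135; -5.6135 10.8175]
tr(P') = 16.0579

16.0579


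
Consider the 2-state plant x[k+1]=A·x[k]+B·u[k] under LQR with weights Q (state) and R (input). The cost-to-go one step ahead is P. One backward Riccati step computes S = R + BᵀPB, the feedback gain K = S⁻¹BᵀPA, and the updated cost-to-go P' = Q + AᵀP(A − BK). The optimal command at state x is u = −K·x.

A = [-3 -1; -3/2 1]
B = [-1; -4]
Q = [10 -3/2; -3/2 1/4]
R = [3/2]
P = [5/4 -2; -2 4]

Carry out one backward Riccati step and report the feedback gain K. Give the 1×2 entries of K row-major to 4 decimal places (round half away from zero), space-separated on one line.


BᵀP = [6.7500 -14.0000]
S = R + BᵀPB = [3/2] + [49.2500] = [50.7500]
BᵀPA = [0.7500 -20.7500]
K = S⁻¹·BᵀPA = [0.0148 -0.4089]
A−BK = [-2.9852 -1.4089; -1.4409 -0.6355]
AᵀP(A−BK) = [2.2389 1.0567; 1.0567 0.7660]
P' = Q + AᵀP(A−BK) = [12.2389 -0.4433; -0.4433 1.0160]
tr(P') = 13.2549

0.0148 -0.4089


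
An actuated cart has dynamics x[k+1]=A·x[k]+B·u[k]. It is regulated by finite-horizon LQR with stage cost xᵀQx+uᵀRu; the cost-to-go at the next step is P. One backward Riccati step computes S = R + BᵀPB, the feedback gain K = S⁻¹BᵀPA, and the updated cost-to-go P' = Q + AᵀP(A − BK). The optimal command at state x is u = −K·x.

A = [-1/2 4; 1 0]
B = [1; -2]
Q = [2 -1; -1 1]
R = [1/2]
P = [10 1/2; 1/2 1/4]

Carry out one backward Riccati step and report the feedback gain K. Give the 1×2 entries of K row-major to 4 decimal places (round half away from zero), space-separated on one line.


-0.4737 3.7895

BᵀP = [9.0000 0.0000]
S = R + BᵀPB = [1/2] + [9.0000] = [9.5000]
BᵀPA = [-4.5000 36.0000]
K = S⁻¹·BᵀPA = [-0.4737 3.7895]
A−BK = [-0.0263 0.2105; 0.0526 7.5789]
AᵀP(A−BK) = [0.1184 -0.9474; -0.9474 23.5789]
P' = Q + AᵀP(A−BK) = [2.1184 -1.9474; -1.9474 24.5789]
tr(P') = 26.6974


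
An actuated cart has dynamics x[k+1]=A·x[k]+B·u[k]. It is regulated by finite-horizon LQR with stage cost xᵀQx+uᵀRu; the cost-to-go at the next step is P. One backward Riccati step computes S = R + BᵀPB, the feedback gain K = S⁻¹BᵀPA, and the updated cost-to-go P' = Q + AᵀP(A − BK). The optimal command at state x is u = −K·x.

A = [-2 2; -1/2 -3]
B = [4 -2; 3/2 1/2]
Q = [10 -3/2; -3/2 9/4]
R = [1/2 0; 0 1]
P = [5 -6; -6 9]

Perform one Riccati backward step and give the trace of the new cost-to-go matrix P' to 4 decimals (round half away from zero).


BᵀP = [11.0000 -10.5000; -13.0000 16.5000]
S = R + BᵀPB = [1/2 0; 0 1] + [28.2500 -27.2500; -27.2500 34.2500] = [28.7500 -27.2500; -27.2500 35.2500]
BᵀPA = [-16.7500 53.5000; 17.7500 -75.5000]
K = S⁻¹·BᵀPA = [-0.3941 -0.6331; 0.1989 -2.6313]
A−BK = [-0.0258 -0.7300; -0.0083 -0.7347]
AᵀP(A−BK) = [0.1186 -0.3996; -0.3996 8.2104]
P' = Q + AᵀP(A−BK) = [10.1186 -1.8996; -1.8996 10.4604]
tr(P') = 20.5790

20.5790


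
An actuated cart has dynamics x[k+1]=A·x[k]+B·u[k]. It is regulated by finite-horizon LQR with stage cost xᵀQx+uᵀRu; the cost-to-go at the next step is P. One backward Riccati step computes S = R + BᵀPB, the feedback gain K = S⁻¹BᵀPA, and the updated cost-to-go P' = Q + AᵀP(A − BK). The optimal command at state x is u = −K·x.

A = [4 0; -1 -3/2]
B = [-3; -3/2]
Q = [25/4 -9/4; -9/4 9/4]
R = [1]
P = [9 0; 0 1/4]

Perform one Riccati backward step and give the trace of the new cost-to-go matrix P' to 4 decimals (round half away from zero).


BᵀP = [-27.0000 -0.3750]
S = R + BᵀPB = [1] + [81.5625] = [82.5625]
BᵀPA = [-107.6250 0.5625]
K = S⁻¹·BᵀPA = [-1.3036 0.0068]
A−BK = [0.0893 0.0204; -2.9553 -1.4898]
AᵀP(A−BK) = [3.9546 1.1083; 1.1083 0.5587]
P' = Q + AᵀP(A−BK) = [10.2046 -1.1417; -1.1417 2.8087]
tr(P') = 13.0132

13.0132


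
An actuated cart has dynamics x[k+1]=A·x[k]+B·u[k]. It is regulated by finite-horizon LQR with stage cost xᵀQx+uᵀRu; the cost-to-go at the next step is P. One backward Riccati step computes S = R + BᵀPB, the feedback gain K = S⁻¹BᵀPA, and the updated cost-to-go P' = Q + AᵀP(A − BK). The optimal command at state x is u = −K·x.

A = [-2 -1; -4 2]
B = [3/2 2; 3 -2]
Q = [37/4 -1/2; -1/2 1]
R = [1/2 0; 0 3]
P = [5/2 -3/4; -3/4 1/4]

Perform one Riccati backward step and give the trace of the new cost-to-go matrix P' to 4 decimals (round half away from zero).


BᵀP = [1.5000 -0.3750; 6.5000 -2.0000]
S = R + BᵀPB = [1/2 0; 0 3] + [1.1250 3.7500; 3.7500 17.0000] = [1.6250 3.7500; 3.7500 20.0000]
BᵀPA = [-1.5000 -2.2500; -5.0000 -10.5000]
K = S⁻¹·BᵀPA = [-0.6102 -0.3051; -0.1356 -0.4678]
A−BK = [-0.8136 0.3932; -2.4407 1.9797]
AᵀP(A−BK) = [0.4068 0.2034; 0.2034 0.9017]
P' = Q + AᵀP(A−BK) = [9.6568 -0.2966; -0.2966 1.9017]
tr(P') = 11.5585

11.5585


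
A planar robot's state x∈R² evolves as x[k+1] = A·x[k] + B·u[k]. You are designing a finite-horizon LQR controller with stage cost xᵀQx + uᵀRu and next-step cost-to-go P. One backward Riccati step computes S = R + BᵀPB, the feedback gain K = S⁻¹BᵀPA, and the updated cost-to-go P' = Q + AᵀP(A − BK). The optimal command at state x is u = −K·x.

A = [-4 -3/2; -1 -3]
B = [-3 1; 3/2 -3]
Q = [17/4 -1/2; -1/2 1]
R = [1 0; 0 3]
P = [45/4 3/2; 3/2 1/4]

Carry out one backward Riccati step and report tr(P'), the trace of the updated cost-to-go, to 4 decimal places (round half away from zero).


9.1204

BᵀP = [-31.5000 -4.1250; 6.7500 0.7500]
S = R + BᵀPB = [1 0; 0 3] + [88.3125 -19.1250; -19.1250 4.5000] = [89.3125 -19.1250; -19.1250 7.5000]
BᵀPA = [130.1250 59.6250; -27.7500 -12.3750]
K = S⁻¹·BᵀPA = [1.4642 0.6923; 0.0336 0.1154]
A−BK = [0.3589 0.4615; -3.0954 -3.6923]
AᵀP(A−BK) = [2.6589 1.6154; 1.6154 1.2115]
P' = Q + AᵀP(A−BK) = [6.9089 1.1154; 1.1154 2.2115]
tr(P') = 9.1204


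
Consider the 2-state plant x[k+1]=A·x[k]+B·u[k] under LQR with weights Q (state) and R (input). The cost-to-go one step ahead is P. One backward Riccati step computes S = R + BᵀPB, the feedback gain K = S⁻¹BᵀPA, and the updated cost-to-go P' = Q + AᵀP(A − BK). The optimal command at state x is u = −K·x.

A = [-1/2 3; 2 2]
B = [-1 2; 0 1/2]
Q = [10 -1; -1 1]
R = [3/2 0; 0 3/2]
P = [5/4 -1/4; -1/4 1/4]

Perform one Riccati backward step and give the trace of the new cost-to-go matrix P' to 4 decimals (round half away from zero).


BᵀP = [-1.2500 0.2500; 2.3750 -0.3750]
S = R + BᵀPB = [3/2 0; 0 3/2] + [1.2500 -2.3750; -2.3750 4.5625] = [2.7500 -2.3750; -2.3750 6.0625]
BᵀPA = [1.1250 -3.2500; -1.9375 6.3750]
K = S⁻¹·BᵀPA = [0.2011 -0.4136; -0.2408 0.8895]
A−BK = [0.1827 0.8074; 2.1204 1.5552]
AᵀP(A−BK) = [1.1197 0.0637; 0.0637 2.2351]
P' = Q + AᵀP(A−BK) = [11.1197 -0.9363; -0.9363 3.2351]
tr(P') = 14.3548

14.3548


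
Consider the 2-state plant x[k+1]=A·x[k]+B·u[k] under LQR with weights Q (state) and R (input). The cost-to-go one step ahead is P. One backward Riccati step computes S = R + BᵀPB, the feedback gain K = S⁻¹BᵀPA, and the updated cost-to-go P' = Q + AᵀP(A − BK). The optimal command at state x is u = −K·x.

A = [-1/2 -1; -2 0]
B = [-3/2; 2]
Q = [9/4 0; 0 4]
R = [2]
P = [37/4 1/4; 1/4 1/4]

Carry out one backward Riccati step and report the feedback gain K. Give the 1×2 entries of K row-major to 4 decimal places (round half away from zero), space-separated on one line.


0.2885 0.5994

BᵀP = [-13.3750 0.1250]
S = R + BᵀPB = [2] + [20.3125] = [22.3125]
BᵀPA = [6.4375 13.3750]
K = S⁻¹·BᵀPA = [0.2885 0.5994]
A−BK = [-0.0672 -0.1008; -2.5770 -1.1989]
AᵀP(A−BK) = [1.9552 1.2661; 1.2661 1.2325]
P' = Q + AᵀP(A−BK) = [4.2052 1.2661; 1.2661 5.2325]
tr(P') = 9.4377


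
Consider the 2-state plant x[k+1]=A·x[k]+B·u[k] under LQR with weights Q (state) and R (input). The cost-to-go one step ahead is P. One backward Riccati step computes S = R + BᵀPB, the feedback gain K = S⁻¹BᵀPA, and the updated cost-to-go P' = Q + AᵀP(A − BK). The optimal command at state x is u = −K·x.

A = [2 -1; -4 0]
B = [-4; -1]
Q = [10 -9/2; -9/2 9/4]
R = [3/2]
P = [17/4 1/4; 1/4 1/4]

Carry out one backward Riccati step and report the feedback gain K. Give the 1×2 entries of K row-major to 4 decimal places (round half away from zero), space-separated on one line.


-0.4111 0.2404

BᵀP = [-17.2500 -1.2500]
S = R + BᵀPB = [3/2] + [70.2500] = [71.7500]
BᵀPA = [-29.5000 17.2500]
K = S⁻¹·BᵀPA = [-0.4111 0.2404]
A−BK = [0.3554 -0.0383; -4.4111 0.2404]
AᵀP(A−BK) = [4.8711 -0.4077; -0.4077 0.1028]
P' = Q + AᵀP(A−BK) = [14.8711 -4.9077; -4.9077 2.3528]
tr(P') = 17.2239


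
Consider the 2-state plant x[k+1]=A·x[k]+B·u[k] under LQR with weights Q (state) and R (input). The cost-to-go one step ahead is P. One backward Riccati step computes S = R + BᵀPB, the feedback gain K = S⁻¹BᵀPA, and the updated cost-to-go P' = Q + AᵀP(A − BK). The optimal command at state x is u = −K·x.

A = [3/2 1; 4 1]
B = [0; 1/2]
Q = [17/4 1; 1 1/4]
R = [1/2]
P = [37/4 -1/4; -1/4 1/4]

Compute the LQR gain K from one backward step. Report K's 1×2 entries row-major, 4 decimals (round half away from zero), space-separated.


0.5556 0.0000

BᵀP = [-0.1250 0.1250]
S = R + BᵀPB = [1/2] + [0.0625] = [0.5625]
BᵀPA = [0.3125 0.0000]
K = S⁻¹·BᵀPA = [0.5556 0.0000]
A−BK = [1.5000 1.0000; 3.7222 1.0000]
AᵀP(A−BK) = [21.6389 13.5000; 13.5000 9.0000]
P' = Q + AᵀP(A−BK) = [25.8889 14.5000; 14.5000 9.2500]
tr(P') = 35.1389


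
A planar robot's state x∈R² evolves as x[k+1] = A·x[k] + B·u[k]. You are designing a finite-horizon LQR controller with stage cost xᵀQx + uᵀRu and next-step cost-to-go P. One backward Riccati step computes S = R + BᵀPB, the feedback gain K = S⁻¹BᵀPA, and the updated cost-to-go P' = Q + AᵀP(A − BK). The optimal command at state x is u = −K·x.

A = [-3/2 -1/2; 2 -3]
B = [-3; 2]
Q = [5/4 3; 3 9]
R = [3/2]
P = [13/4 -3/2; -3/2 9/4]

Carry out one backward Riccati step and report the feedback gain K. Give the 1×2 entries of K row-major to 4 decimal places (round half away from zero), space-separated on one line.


BᵀP = [-12.7500 9.0000]
S = R + BᵀPB = [3/2] + [56.2500] = [57.7500]
BᵀPA = [37.1250 -20.6250]
K = S⁻¹·BᵀPA = [0.6429 -0.3571]
A−BK = [0.4286 -1.5714; 0.7143 -2.2857]
AᵀP(A−BK) = [1.4464 -3.0536; -3.0536 9.1964]
P' = Q + AᵀP(A−BK) = [2.6964 -0.0536; -0.0536 18.1964]
tr(P') = 20.8929

0.6429 -0.3571


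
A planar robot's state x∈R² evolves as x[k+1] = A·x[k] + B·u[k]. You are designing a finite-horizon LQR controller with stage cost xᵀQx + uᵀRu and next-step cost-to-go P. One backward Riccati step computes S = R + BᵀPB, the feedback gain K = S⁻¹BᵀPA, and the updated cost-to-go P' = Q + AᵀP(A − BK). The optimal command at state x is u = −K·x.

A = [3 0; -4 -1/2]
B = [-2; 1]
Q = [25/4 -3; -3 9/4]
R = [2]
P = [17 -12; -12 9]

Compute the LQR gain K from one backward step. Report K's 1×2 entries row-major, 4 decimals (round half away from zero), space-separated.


-2.1260 -0.1299

BᵀP = [-46.0000 33.0000]
S = R + BᵀPB = [2] + [125.0000] = [127.0000]
BᵀPA = [-270.0000 -16.5000]
K = S⁻¹·BᵀPA = [-2.1260 -0.1299]
A−BK = [-1.2520 -0.2598; -1.8740 -0.3701]
AᵀP(A−BK) = [10.9843 0.9213; 0.9213 0.1063]
P' = Q + AᵀP(A−BK) = [17.2343 -2.0787; -2.0787 2.3563]
tr(P') = 19.5906


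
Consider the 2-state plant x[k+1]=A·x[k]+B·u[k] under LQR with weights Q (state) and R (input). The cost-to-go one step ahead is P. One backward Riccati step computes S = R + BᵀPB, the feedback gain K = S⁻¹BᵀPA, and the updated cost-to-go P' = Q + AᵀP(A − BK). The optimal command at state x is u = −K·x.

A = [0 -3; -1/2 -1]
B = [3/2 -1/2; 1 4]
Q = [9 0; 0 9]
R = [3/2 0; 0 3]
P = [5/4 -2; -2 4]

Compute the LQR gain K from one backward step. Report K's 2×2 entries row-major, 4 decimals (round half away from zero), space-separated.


BᵀP = [-0.1250 1.0000; -8.6250 17.0000]
S = R + BᵀPB = [3/2 0; 0 3] + [0.8125 4.0625; 4.0625 72.3125] = [2.3125 4.0625; 4.0625 75.3125]
BᵀPA = [-0.5000 -0.6250; -8.5000 8.8750]
K = S⁻¹·BᵀPA = [-0.0198 -0.5273; -0.1118 0.1463]
A−BK = [-0.0262 -2.1360; -0.0330 -1.0579]
AᵀP(A−BK) = [0.0398 -0.0202; -0.0202 1.6222]
P' = Q + AᵀP(A−BK) = [9.0398 -0.0202; -0.0202 10.6222]
tr(P') = 19.6620

-0.0198 -0.5273 -0.1118 0.1463


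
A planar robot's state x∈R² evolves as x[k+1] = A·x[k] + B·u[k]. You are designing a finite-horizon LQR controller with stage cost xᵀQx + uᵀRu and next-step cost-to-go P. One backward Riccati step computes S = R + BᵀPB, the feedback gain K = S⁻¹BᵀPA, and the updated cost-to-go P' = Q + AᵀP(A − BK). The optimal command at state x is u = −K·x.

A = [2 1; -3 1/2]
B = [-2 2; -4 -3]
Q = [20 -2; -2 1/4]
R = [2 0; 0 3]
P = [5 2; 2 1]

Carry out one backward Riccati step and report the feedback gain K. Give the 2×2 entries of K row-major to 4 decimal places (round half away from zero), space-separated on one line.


BᵀP = [-18.0000 -8.0000; 4.0000 1.0000]
S = R + BᵀPB = [2 0; 0 3] + [68.0000 -12.0000; -12.0000 5.0000] = [70.0000 -12.0000; -12.0000 8.0000]
BᵀPA = [-12.0000 -22.0000; 5.0000 4.5000]
K = S⁻¹·BᵀPA = [-0.0865 -0.2933; 0.4952 0.1226]
A−BK = [0.8365 0.1683; -1.8606 -0.3053]
AᵀP(A−BK) = [1.4856 0.3678; 0.3678 0.2464]
P' = Q + AᵀP(A−BK) = [21.4856 -1.6322; -1.6322 0.4964]
tr(P') = 21.9820

-0.0865 -0.2933 0.4952 0.1226


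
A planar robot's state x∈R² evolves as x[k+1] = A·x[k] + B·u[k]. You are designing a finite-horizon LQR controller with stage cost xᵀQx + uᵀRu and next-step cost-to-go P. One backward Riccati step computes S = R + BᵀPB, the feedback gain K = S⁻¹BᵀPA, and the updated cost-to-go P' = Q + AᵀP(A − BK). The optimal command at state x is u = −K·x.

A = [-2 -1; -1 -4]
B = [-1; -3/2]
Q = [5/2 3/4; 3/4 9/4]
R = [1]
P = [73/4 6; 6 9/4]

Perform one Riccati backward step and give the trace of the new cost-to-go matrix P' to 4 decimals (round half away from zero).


10.7386

BᵀP = [-27.2500 -9.3750]
S = R + BᵀPB = [1] + [41.3125] = [42.3125]
BᵀPA = [63.8750 64.7500]
K = S⁻¹·BᵀPA = [1.5096 1.5303]
A−BK = [-0.4904 0.5303; 1.2644 -1.7046]
AᵀP(A−BK) = [2.8242 1.7533; 1.7533 3.1643]
P' = Q + AᵀP(A−BK) = [5.3242 2.5033; 2.5033 5.4143]
tr(P') = 10.7386


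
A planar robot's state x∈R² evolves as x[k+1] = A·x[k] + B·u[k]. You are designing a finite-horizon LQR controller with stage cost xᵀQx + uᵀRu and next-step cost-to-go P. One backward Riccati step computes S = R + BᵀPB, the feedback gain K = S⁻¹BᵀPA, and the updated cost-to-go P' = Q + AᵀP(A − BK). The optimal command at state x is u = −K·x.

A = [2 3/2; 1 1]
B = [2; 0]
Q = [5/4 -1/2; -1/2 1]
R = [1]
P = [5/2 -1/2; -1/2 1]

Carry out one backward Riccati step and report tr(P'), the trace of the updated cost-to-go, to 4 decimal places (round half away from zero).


5.1705

BᵀP = [5.0000 -1.0000]
S = R + BᵀPB = [1] + [10.0000] = [11.0000]
BᵀPA = [9.0000 6.5000]
K = S⁻¹·BᵀPA = [0.8182 0.5909]
A−BK = [0.3636 0.3182; 1.0000 1.0000]
AᵀP(A−BK) = [1.6364 1.4318; 1.4318 1.2841]
P' = Q + AᵀP(A−BK) = [2.8864 0.9318; 0.9318 2.2841]
tr(P') = 5.1705


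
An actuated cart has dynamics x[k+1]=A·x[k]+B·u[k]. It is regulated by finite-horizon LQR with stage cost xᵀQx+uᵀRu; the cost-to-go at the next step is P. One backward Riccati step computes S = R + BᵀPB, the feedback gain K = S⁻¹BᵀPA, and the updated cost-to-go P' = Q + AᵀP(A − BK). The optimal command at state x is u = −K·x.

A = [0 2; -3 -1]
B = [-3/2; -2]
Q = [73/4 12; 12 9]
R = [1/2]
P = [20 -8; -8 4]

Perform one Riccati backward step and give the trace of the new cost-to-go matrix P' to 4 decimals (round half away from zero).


92.7315

BᵀP = [-14.0000 4.0000]
S = R + BᵀPB = [1/2] + [13.0000] = [13.5000]
BᵀPA = [-12.0000 -32.0000]
K = S⁻¹·BᵀPA = [-0.8889 -2.3704]
A−BK = [-1.3333 -1.5556; -4.7778 -5.7407]
AᵀP(A−BK) = [25.3333 31.5556; 31.5556 40.1481]
P' = Q + AᵀP(A−BK) = [43.5833 43.5556; 43.5556 49.1481]
tr(P') = 92.7315


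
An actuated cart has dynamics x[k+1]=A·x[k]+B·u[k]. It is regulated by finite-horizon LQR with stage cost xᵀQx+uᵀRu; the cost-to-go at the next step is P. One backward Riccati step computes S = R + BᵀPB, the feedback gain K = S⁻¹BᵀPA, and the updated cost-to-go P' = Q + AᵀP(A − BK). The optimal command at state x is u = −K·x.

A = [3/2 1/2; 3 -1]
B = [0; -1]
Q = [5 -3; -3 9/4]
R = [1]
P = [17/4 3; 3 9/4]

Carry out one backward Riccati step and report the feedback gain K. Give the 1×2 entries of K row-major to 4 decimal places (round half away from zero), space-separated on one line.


BᵀP = [-3.0000 -2.2500]
S = R + BᵀPB = [1] + [2.2500] = [3.2500]
BᵀPA = [-11.2500 0.7500]
K = S⁻¹·BᵀPA = [-3.4615 0.2308]
A−BK = [1.5000 0.5000; -0.4615 -0.7692]
AᵀP(A−BK) = [17.8702 -0.9663; -0.9663 0.1394]
P' = Q + AᵀP(A−BK) = [22.8702 -3.9663; -3.9663 2.3894]
tr(P') = 25.2596

-3.4615 0.2308


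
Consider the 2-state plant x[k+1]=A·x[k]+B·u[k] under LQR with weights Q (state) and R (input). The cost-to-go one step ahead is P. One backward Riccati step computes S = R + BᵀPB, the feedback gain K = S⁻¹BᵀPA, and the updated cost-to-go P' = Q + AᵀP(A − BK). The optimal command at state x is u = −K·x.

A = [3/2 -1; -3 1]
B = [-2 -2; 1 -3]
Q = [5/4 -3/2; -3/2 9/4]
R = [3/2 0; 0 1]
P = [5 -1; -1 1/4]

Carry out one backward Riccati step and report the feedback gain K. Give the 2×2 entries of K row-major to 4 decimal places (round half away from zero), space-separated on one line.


-0.7746 0.4070 -0.2166 0.1816

BᵀP = [-11.0000 2.2500; -7.0000 1.2500]
S = R + BᵀPB = [3/2 0; 0 1] + [24.2500 15.2500; 15.2500 10.2500] = [25.7500 15.2500; 15.2500 11.2500]
BᵀPA = [-23.2500 13.2500; -14.2500 8.2500]
K = S⁻¹·BᵀPA = [-0.7746 0.4070; -0.2166 0.1816]
A−BK = [-0.4825 0.1772; -2.8753 1.1379]
AᵀP(A−BK) = [1.4032 -0.6991; -0.6991 0.3589]
P' = Q + AᵀP(A−BK) = [2.6532 -2.1991; -2.1991 2.6089]
tr(P') = 5.2620


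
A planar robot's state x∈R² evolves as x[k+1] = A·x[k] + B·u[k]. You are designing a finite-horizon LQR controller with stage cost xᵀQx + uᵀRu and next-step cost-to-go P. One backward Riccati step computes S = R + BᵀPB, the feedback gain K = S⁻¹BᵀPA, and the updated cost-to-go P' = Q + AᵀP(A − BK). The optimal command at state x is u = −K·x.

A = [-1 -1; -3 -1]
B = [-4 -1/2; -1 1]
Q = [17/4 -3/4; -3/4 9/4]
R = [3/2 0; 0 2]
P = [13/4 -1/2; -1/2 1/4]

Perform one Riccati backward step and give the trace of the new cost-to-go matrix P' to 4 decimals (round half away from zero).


BᵀP = [-12.5000 1.7500; -2.1250 0.5000]
S = R + BᵀPB = [3/2 0; 0 2] + [48.2500 8.0000; 8.0000 1.5625] = [49.7500 8.0000; 8.0000 3.5625]
BᵀPA = [7.2500 10.7500; 0.6250 1.6250]
K = S⁻¹·BᵀPA = [0.1839 0.2234; -0.2376 -0.0455]
A−BK = [-0.3831 -0.1292; -2.5784 -0.7311]
AᵀP(A−BK) = [1.3150 0.4088; 0.4088 0.1724]
P' = Q + AᵀP(A−BK) = [5.5650 -0.3412; -0.3412 2.4224]
tr(P') = 7.9874

7.9874


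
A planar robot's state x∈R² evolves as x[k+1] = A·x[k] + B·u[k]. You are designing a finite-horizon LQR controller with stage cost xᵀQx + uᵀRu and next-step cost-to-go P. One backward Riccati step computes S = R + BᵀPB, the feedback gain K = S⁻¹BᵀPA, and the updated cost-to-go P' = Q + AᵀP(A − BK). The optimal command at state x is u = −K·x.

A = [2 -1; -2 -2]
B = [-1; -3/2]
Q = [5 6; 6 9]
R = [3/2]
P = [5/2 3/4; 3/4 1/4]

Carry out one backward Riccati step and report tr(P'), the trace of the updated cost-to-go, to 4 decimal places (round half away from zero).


BᵀP = [-3.6250 -1.1250]
S = R + BᵀPB = [3/2] + [5.3125] = [6.8125]
BᵀPA = [-5.0000 5.8750]
K = S⁻¹·BᵀPA = [-0.7339 0.8624]
A−BK = [1.2661 -0.1376; -3.1009 -0.7064]
AᵀP(A−BK) = [1.3303 -1.1881; -1.1881 1.4335]
P' = Q + AᵀP(A−BK) = [6.3303 4.8119; 4.8119 10.4335]
tr(P') = 16.7638

16.7638


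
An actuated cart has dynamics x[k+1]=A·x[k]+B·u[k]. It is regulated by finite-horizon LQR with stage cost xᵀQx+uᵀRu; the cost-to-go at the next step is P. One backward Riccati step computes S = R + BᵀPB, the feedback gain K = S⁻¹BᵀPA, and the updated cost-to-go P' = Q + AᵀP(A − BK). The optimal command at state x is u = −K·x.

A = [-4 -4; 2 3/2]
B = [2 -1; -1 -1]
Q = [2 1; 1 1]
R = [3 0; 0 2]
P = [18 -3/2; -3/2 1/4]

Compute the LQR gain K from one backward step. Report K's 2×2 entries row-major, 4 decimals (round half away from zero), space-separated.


-1.5470 -1.5181 0.8993 0.9207

BᵀP = [37.5000 -3.2500; -16.5000 1.2500]
S = R + BᵀPB = [3 0; 0 2] + [78.2500 -34.2500; -34.2500 15.2500] = [81.2500 -34.2500; -34.2500 17.2500]
BᵀPA = [-156.5000 -154.8750; 68.5000 67.8750]
K = S⁻¹·BᵀPA = [-1.5470 -1.5181; 0.8993 0.9207]
A−BK = [-0.0066 -0.0432; 1.3523 0.9026]
AᵀP(A−BK) = [9.2823 9.1083; 9.1083 8.9631]
P' = Q + AᵀP(A−BK) = [11.2823 10.1083; 10.1083 9.9631]
tr(P') = 21.2454


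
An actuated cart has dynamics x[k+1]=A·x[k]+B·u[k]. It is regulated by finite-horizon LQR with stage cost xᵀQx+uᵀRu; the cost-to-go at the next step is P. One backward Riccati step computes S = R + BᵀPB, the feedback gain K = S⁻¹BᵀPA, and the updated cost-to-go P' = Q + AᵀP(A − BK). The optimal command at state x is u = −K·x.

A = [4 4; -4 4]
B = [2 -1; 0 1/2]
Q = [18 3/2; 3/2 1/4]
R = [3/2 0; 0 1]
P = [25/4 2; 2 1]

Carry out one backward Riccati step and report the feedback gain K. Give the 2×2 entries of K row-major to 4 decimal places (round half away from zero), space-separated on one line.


BᵀP = [12.5000 4.0000; -5.2500 -1.5000]
S = R + BᵀPB = [3/2 0; 0 1] + [25.0000 -10.5000; -10.5000 4.5000] = [26.5000 -10.5000; -10.5000 5.5000]
BᵀPA = [34.0000 66.0000; -15.0000 -27.0000]
K = S⁻¹·BᵀPA = [0.8310 2.2394; -1.1408 -0.6338]
A−BK = [1.1972 -1.1127; -3.4296 4.3169]
AᵀP(A−BK) = [6.6338 -1.6479; -1.6479 15.0845]
P' = Q + AᵀP(A−BK) = [24.6338 -0.1479; -0.1479 15.3345]
tr(P') = 39.9683

0.8310 2.2394 -1.1408 -0.6338


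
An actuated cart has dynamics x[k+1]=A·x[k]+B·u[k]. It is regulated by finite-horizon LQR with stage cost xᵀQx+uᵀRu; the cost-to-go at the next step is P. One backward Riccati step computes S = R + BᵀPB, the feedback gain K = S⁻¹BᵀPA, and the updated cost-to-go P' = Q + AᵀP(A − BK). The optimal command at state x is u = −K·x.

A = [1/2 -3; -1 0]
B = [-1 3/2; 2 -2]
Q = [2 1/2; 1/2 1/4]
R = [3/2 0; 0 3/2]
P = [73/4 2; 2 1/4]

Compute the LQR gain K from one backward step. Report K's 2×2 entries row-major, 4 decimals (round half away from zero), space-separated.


BᵀP = [-14.2500 -1.5000; 23.3750 2.5000]
S = R + BᵀPB = [3/2 0; 0 3/2] + [11.2500 -18.3750; -18.3750 30.0625] = [12.7500 -18.3750; -18.3750 31.5625]
BᵀPA = [-5.6250 42.7500; 9.1875 -70.1250]
K = S⁻¹·BᵀPA = [-0.1346 0.9378; 0.2127 -1.6758]
A−BK = [0.0463 0.4515; -0.3054 -5.2272]
AᵀP(A−BK) = [0.1009 -0.7033; -0.7033 6.6425]
P' = Q + AᵀP(A−BK) = [2.1009 -0.2033; -0.2033 6.8925]
tr(P') = 8.9935

-0.1346 0.9378 0.2127 -1.6758


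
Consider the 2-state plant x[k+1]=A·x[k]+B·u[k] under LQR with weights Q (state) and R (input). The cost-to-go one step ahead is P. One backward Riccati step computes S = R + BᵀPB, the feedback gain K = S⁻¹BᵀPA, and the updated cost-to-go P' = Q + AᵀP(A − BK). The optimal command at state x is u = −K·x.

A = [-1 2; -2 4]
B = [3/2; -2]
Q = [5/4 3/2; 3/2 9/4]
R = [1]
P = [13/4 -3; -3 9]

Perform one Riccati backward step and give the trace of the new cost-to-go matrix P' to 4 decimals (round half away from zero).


BᵀP = [10.8750 -22.5000]
S = R + BᵀPB = [1] + [61.3125] = [62.3125]
BᵀPA = [34.1250 -68.2500]
K = S⁻¹·BᵀPA = [0.5476 -1.0953]
A−BK = [-1.8215 3.6429; -0.9047 1.8094]
AᵀP(A−BK) = [8.5617 -17.1234; -17.1234 34.2467]
P' = Q + AᵀP(A−BK) = [9.8117 -15.6234; -15.6234 36.4967]
tr(P') = 46.3084

46.3084


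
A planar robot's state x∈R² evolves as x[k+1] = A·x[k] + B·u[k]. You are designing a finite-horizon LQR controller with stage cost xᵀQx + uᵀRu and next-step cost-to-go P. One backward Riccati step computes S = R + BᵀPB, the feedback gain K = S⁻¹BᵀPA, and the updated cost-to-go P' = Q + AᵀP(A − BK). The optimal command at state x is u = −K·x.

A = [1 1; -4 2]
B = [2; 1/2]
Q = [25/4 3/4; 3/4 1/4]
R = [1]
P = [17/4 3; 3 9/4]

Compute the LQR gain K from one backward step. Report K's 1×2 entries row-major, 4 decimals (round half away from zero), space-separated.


-0.7532 0.9873

BᵀP = [10.0000 7.1250]
S = R + BᵀPB = [1] + [23.5625] = [24.5625]
BᵀPA = [-18.5000 24.2500]
K = S⁻¹·BᵀPA = [-0.7532 0.9873]
A−BK = [2.5064 -0.9746; -3.6234 1.5064]
AᵀP(A−BK) = [2.3162 -1.4854; -1.4854 1.3085]
P' = Q + AᵀP(A−BK) = [8.5662 -0.7354; -0.7354 1.5585]
tr(P') = 10.1247


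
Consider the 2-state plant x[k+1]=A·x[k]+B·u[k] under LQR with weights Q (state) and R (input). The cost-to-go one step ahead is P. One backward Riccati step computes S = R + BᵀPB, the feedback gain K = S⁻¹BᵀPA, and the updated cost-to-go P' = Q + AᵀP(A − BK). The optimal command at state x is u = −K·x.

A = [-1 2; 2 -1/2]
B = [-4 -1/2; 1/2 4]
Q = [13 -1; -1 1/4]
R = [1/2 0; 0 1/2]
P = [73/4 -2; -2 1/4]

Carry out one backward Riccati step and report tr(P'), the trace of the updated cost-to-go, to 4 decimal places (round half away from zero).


13.4567

BᵀP = [-74.0000 8.1250; -17.1250 2.0000]
S = R + BᵀPB = [1/2 0; 0 1/2] + [300.0625 69.5000; 69.5000 16.5625] = [300.5625 69.5000; 69.5000 17.0625]
BᵀPA = [90.2500 -152.0625; 21.1250 -35.2500]
K = S⁻¹·BᵀPA = [0.2405 -0.4854; 0.2583 -0.0888]
A−BK = [0.0913 0.0140; 0.8464 0.0981]
AᵀP(A−BK) = [0.0844 -0.0674; -0.0674 0.1222]
P' = Q + AᵀP(A−BK) = [13.0844 -1.0674; -1.0674 0.3722]
tr(P') = 13.4567


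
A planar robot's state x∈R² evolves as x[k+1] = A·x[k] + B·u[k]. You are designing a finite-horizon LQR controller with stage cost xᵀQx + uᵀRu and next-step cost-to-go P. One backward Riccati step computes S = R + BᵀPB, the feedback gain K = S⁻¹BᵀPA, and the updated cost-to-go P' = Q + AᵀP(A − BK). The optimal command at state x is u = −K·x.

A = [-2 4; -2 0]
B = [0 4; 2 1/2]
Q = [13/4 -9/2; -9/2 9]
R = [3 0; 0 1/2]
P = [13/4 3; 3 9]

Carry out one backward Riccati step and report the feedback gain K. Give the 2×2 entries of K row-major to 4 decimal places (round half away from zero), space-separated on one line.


BᵀP = [6.0000 18.0000; 14.5000 16.5000]
S = R + BᵀPB = [3 0; 0 1/2] + [36.0000 33.0000; 33.0000 66.2500] = [39.0000 33.0000; 33.0000 66.7500]
BᵀPA = [-48.0000 24.0000; -62.0000 58.0000]
K = S⁻¹·BᵀPA = [-0.7647 -0.2060; -0.5508 0.9708]
A−BK = [0.2031 0.1169; -0.1951 -0.0733]
AᵀP(A−BK) = [2.1451 0.2982; 0.2982 0.6399]
P' = Q + AᵀP(A−BK) = [5.3951 -4.2018; -4.2018 9.6399]
tr(P') = 15.0350

-0.7647 -0.2060 -0.5508 0.9708
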